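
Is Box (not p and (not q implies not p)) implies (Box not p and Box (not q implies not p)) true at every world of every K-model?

Tableau for the negation not (Box (not p and (not q implies not p)) implies (Box not p and Box (not q implies not p))):
1. not (Box (not p and (not q implies not p)) implies (Box not p and Box (not q implies not p))), 0
2. Box (not p and (not q implies not p)), 0
3. not (Box not p and Box (not q implies not p)), 0
4. not Box (not q implies not p), 0
5. not (not q implies not p), 1
6. not q, 1
7. p, 1
8. not p and (not q implies not p), 1
9. not p, 1
10. not q implies not p, 1
Accessibility: 0R1
Branch closes: p and not p both at 1.
All branches of the negation close; one closing branch shown above.

Yes, valid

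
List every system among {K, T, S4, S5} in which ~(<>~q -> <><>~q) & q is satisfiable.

T-tableau for the formula:
1. ~(<>~q -> <><>~q) & q, 0
2. ~(<>~q -> <><>~q), 0
3. q, 0
4. <>~q, 0
5. ~<><>~q, 0
6. ~<>~q, 0
7. ~q, 1
8. ~<>~q, 1
9. q, 1
Accessibility: 0R0, 0R1, 1R1
Branch closes: q and ~q both at 1.
Every branch closes (one shown): unsatisfiable in T, hence also in S4, S5 (every S4/S5-frame is a T-frame).
K-tableau for the formula:
1. ~(<>~q -> <><>~q) & q, 0
2. ~(<>~q -> <><>~q), 0
3. q, 0
4. <>~q, 0
5. ~<><>~q, 0
6. ~q, 1
7. ~<>~q, 1
Accessibility: 0R1
Complete open branch: satisfiable in K.

K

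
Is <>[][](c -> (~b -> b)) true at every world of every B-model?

Invalid (countermodel exists)

Tableau for the negation ~<>[][](c -> (~b -> b)):
1. ~<>[][](c -> (~b -> b)), 0
2. ~[][](c -> (~b -> b)), 0   [~<>-rule on 1 via 0R0]
3. ~[](c -> (~b -> b)), 1   [~[]-rule on 2: fresh world 1, 0R1]
4. ~[][](c -> (~b -> b)), 1   [~<>-rule on 1 via 0R1]
5. ~(c -> (~b -> b)), 2   [~[]-rule on 3: fresh world 2, 1R2]
6. c, 2   [~->-rule on 5]
7. ~(~b -> b), 2   [~->-rule on 5]
8. ~b, 2   [~->-rule on 7]
9. ~[](c -> (~b -> b)), 3   [~[]-rule on 4: fresh world 3, 1R3]
10. ~(c -> (~b -> b)), 4   [~[]-rule on 9: fresh world 4, 3R4]
11. c, 4   [~->-rule on 10]
12. ~(~b -> b), 4   [~->-rule on 10]
13. ~b, 4   [~->-rule on 12]
Accessibility: 0R0, 0R1, 1R0, 1R1, 1R2, 1R3, 2R1, 2R2, 3R1, 3R3, 3R4, 4R3, 4R4
The negation has an open branch (countermodel exists).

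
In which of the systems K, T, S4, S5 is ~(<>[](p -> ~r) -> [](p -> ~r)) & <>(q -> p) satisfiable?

S5-tableau for the formula:
1. ~(<>[](p -> ~r) -> [](p -> ~r)) & <>(q -> p), u
2. ~(<>[](p -> ~r) -> [](p -> ~r)), u
3. <>(q -> p), u
4. <>[](p -> ~r), u
5. ~[](p -> ~r), u
6. q -> p, v
7. p, v
8. [](p -> ~r), w
9. p -> ~r, u
10. p -> ~r, v
11. p -> ~r, w
12. ~r, u
13. ~r, v
14. ~r, w
15. ~(p -> ~r), x
16. p, x
17. r, x
18. p -> ~r, x
19. ~r, x
Accessibility: uRu, uRv, uRw, uRx, vRu, vRv, vRw, vRx, wRu, wRv, wRw, wRx, xRu, xRv, xRw, xRx
Branch closes: r and ~r both at x.
Every branch closes (one shown): unsatisfiable in S5.
S4-tableau for the formula:
1. ~(<>[](p -> ~r) -> [](p -> ~r)) & <>(q -> p), u
2. ~(<>[](p -> ~r) -> [](p -> ~r)), u
3. <>(q -> p), u
4. <>[](p -> ~r), u
5. ~[](p -> ~r), u
6. q -> p, v
7. p, v
8. [](p -> ~r), w
9. p -> ~r, w
10. ~r, w
11. ~(p -> ~r), x
12. p, x
13. r, x
Accessibility: uRu, uRv, uRw, uRx, vRv, wRw, xRx
Complete open branch: satisfiable in S4, hence also in K, T (this S4-model is also a K-model and a T-model).

K, T, S4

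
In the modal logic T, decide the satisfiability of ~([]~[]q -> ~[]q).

Unsatisfiable (every branch closes)

1. ~([]~[]q -> ~[]q), u
2. []~[]q, u
3. []q, u
4. ~[]q, u
5. q, u
6. ~q, v
7. ~[]q, v
8. q, v
Accessibility: uRu, uRv, vRv
Branch closes: q and ~q both at v.
All branches of the tableau close; one closing branch shown above.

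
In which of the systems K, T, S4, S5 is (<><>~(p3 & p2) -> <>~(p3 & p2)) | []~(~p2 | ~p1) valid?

S4-tableau for the negation ~((<><>~(p3 & p2) -> <>~(p3 & p2)) | []~(~p2 | ~p1)):
1. ~((<><>~(p3 & p2) -> <>~(p3 & p2)) | []~(~p2 | ~p1)), 0
2. ~(<><>~(p3 & p2) -> <>~(p3 & p2)), 0
3. ~[]~(~p2 | ~p1), 0
4. <><>~(p3 & p2), 0
5. ~<>~(p3 & p2), 0
6. p3 & p2, 0
7. p3, 0
8. p2, 0
9. ~p2 | ~p1, 1
10. p3 & p2, 1
11. p3, 1
12. p2, 1
13. ~p1, 1
14. <>~(p3 & p2), 2
15. p3 & p2, 2
16. p3, 2
17. p2, 2
18. ~(p3 & p2), 3
19. p3 & p2, 3
20. p3, 3
21. p2, 3
22. ~p2, 3
Accessibility: 0R0, 0R1, 0R2, 0R3, 1R1, 2R2, 2R3, 3R3
Branch closes: p2 and ~p2 both at 3.
Every branch closes (one shown): valid in S4, hence also in S5 (every theorem of S4 is a theorem of S5).
T-tableau for the negation ~((<><>~(p3 & p2) -> <>~(p3 & p2)) | []~(~p2 | ~p1)):
1. ~((<><>~(p3 & p2) -> <>~(p3 & p2)) | []~(~p2 | ~p1)), 0
2. ~(<><>~(p3 & p2) -> <>~(p3 & p2)), 0
3. ~[]~(~p2 | ~p1), 0
4. <><>~(p3 & p2), 0
5. ~<>~(p3 & p2), 0
6. p3 & p2, 0
7. p3, 0
8. p2, 0
9. ~p2 | ~p1, 1
10. p3 & p2, 1
11. p3, 1
12. p2, 1
13. ~p1, 1
14. <>~(p3 & p2), 2
15. p3 & p2, 2
16. p3, 2
17. p2, 2
18. ~(p3 & p2), 3
19. ~p2, 3
Accessibility: 0R0, 0R1, 0R2, 1R1, 2R2, 2R3, 3R3
Complete open branch: countermodel on a T-frame, so not valid in T, nor in K (the same frame is also a K-frame).

S4, S5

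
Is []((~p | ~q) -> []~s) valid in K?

Invalid (countermodel exists)

Tableau for the negation ~[]((~p | ~q) -> []~s):
1. ~[]((~p | ~q) -> []~s), u
2. ~((~p | ~q) -> []~s), v
3. ~p | ~q, v
4. ~[]~s, v
5. ~q, v
6. s, w
Accessibility: uRv, vRw
The negation has an open branch (countermodel exists).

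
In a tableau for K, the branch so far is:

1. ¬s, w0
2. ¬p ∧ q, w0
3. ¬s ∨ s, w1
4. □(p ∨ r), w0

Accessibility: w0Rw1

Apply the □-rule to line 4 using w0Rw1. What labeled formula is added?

p ∨ r, w1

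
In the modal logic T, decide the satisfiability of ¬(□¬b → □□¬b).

Satisfiable (open branch found)

1. ¬(□¬b → □□¬b), w0
2. □¬b, w0   [¬→-rule on 1]
3. ¬□□¬b, w0   [¬→-rule on 1]
4. ¬b, w0   [□-rule on 2 via w0Rw0]
5. ¬□¬b, w1   [¬□-rule on 3: fresh world w1, w0Rw1]
6. ¬b, w1   [□-rule on 2 via w0Rw1]
7. b, w2   [¬□-rule on 5: fresh world w2, w1Rw2]
Accessibility: w0Rw0, w0Rw1, w1Rw1, w1Rw2, w2Rw2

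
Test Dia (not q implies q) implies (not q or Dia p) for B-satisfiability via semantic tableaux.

1. Dia (not q implies q) implies (not q or Dia p), u
2. not q or Dia p, u
3. Dia p, u
4. p, v
Accessibility: uRu, uRv, vRu, vRv

Yes, satisfiable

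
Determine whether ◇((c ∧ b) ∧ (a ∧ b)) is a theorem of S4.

No, not valid

Tableau for the negation ¬◇((c ∧ b) ∧ (a ∧ b)):
1. ¬◇((c ∧ b) ∧ (a ∧ b)), w0
2. ¬((c ∧ b) ∧ (a ∧ b)), w0
3. ¬(a ∧ b), w0
4. ¬b, w0
Accessibility: w0Rw0
The negation has an open branch (countermodel exists).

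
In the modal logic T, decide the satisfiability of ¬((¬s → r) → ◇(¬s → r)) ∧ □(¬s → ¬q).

1. ¬((¬s → r) → ◇(¬s → r)) ∧ □(¬s → ¬q), u
2. ¬((¬s → r) → ◇(¬s → r)), u
3. □(¬s → ¬q), u
4. ¬s → r, u
5. ¬◇(¬s → r), u
6. ¬s → ¬q, u
7. ¬(¬s → r), u
8. ¬s, u
9. ¬r, u
10. r, u
Accessibility: uRu
Branch closes: r and ¬r both at u.
Every branch closes; the branch above is one of them.

No, unsatisfiable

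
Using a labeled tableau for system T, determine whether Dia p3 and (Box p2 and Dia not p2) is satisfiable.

No, unsatisfiable

1. Dia p3 and (Box p2 and Dia not p2), u
2. Dia p3, u   [and-rule on 1]
3. Box p2 and Dia not p2, u   [and-rule on 1]
4. Box p2, u   [and-rule on 3]
5. Dia not p2, u   [and-rule on 3]
6. p2, u   [Box-rule on 4 via uRu]
7. p3, v   [Dia-rule on 2: fresh world v, uRv]
8. p2, v   [Box-rule on 4 via uRv]
9. not p2, w   [Dia-rule on 5: fresh world w, uRw]
10. p2, w   [Box-rule on 4 via uRw]
Accessibility: uRu, uRv, uRw, vRv, wRw
Branch closes: p2 and not p2 both at w.
Every branch closes; the branch above is one of them.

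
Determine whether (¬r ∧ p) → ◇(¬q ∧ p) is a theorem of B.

No, not valid

Tableau for the negation ¬((¬r ∧ p) → ◇(¬q ∧ p)):
1. ¬((¬r ∧ p) → ◇(¬q ∧ p)), 0
2. ¬r ∧ p, 0
3. ¬◇(¬q ∧ p), 0
4. ¬r, 0
5. p, 0
6. ¬(¬q ∧ p), 0
7. q, 0
Accessibility: 0R0
The negation has an open branch (countermodel exists).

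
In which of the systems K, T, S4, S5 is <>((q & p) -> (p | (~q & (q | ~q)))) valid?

T, S4, S5

K-tableau for the negation ~<>((q & p) -> (p | (~q & (q | ~q)))):
1. ~<>((q & p) -> (p | (~q & (q | ~q)))), w0
Complete open branch: countermodel on a K-frame, so not valid in K.
T-tableau for the negation ~<>((q & p) -> (p | (~q & (q | ~q)))):
1. ~<>((q & p) -> (p | (~q & (q | ~q)))), w0
2. ~((q & p) -> (p | (~q & (q | ~q)))), w0   [~<>-rule on 1 via w0Rw0]
3. q & p, w0   [~->-rule on 2]
4. ~(p | (~q & (q | ~q))), w0   [~->-rule on 2]
5. q, w0   [&-rule on 3]
6. p, w0   [&-rule on 3]
7. ~p, w0   [~|-rule on 4]
8. ~(~q & (q | ~q)), w0   [~|-rule on 4]
Accessibility: w0Rw0
Branch closes: p and ~p both at w0.
Every branch closes (one shown): valid in T, hence also in S4, S5 (every theorem of T is a theorem of S4 and S5).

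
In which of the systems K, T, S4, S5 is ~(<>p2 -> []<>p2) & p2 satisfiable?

K, T, S4

S4-tableau for the formula:
1. ~(<>p2 -> []<>p2) & p2, 0
2. ~(<>p2 -> []<>p2), 0
3. p2, 0
4. <>p2, 0
5. ~[]<>p2, 0
6. p2, 1
7. ~<>p2, 2
8. ~p2, 2
Accessibility: 0R0, 0R1, 0R2, 1R1, 2R2
Complete open branch: satisfiable in S4, hence also in K, T (this S4-model is also a K-model and a T-model).
S5-tableau for the formula:
1. ~(<>p2 -> []<>p2) & p2, 0
2. ~(<>p2 -> []<>p2), 0
3. p2, 0
4. <>p2, 0
5. ~[]<>p2, 0
6. p2, 1
7. ~<>p2, 2
8. ~p2, 0
Accessibility: 0R0, 0R1, 0R2, 1R0, 1R1, 1R2, 2R0, 2R1, 2R2
Branch closes: p2 and ~p2 both at 0.
Every branch closes (one shown): unsatisfiable in S5.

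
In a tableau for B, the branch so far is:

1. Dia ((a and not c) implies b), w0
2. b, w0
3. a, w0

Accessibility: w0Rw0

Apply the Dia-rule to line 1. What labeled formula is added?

a fresh world w1 with w0Rw1, and (a and not c) implies b at w1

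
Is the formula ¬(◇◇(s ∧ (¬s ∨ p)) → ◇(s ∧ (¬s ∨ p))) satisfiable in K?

Satisfiable

1. ¬(◇◇(s ∧ (¬s ∨ p)) → ◇(s ∧ (¬s ∨ p))), u
2. ◇◇(s ∧ (¬s ∨ p)), u
3. ¬◇(s ∧ (¬s ∨ p)), u
4. ◇(s ∧ (¬s ∨ p)), v
5. ¬(s ∧ (¬s ∨ p)), v
6. ¬(¬s ∨ p), v
7. s, v
8. ¬p, v
9. s ∧ (¬s ∨ p), w
10. s, w
11. ¬s ∨ p, w
12. p, w
Accessibility: uRv, vRw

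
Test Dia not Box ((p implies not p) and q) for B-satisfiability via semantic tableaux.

Satisfiable (open branch found)

1. Dia not Box ((p implies not p) and q), u
2. not Box ((p implies not p) and q), v
3. not ((p implies not p) and q), w
4. not q, w
Accessibility: uRu, uRv, vRu, vRv, vRw, wRv, wRw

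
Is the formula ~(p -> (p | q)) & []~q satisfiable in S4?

1. ~(p -> (p | q)) & []~q, 0
2. ~(p -> (p | q)), 0
3. []~q, 0
4. p, 0
5. ~(p | q), 0
6. ~p, 0
7. ~q, 0
Accessibility: 0R0
Branch closes: p and ~p both at 0.
All branches of the tableau close; one closing branch shown above.

Unsatisfiable (every branch closes)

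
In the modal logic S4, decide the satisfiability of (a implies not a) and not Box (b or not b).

Unsatisfiable

1. (a implies not a) and not Box (b or not b), u
2. a implies not a, u   [and-rule on 1]
3. not Box (b or not b), u   [and-rule on 1]
4. not a, u   [implies-rule on 2 (branches; this branch)]
5. not (b or not b), v   [neg-Box-rule on 3: fresh world v, uRv]
6. not b, v   [neg-or-rule on 5]
7. b, v   [neg-or-rule on 5]
Accessibility: uRu, uRv, vRv
Branch closes: b and not b both at v.
Every branch closes; the branch above is one of them.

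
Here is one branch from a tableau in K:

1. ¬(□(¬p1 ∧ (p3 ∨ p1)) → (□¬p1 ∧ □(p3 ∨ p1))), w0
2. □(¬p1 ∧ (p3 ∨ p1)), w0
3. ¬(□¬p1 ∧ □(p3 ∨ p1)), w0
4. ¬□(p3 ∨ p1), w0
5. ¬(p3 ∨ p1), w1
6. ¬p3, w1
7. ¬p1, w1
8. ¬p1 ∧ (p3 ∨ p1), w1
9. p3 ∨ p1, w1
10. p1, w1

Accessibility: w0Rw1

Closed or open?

Both p1 and ¬p1 appear at w1.

Closed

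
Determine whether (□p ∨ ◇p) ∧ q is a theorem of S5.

Tableau for the negation ¬((□p ∨ ◇p) ∧ q):
1. ¬((□p ∨ ◇p) ∧ q), w0
2. ¬q, w0   [¬∧-rule on 1 (branches; this branch)]
Accessibility: w0Rw0
The negation has an open branch (countermodel exists).

Not valid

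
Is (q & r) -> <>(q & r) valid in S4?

Tableau for the negation ~((q & r) -> <>(q & r)):
1. ~((q & r) -> <>(q & r)), w0
2. q & r, w0   [~->-rule on 1]
3. ~<>(q & r), w0   [~->-rule on 1]
4. q, w0   [&-rule on 2]
5. r, w0   [&-rule on 2]
6. ~(q & r), w0   [~<>-rule on 3 via w0Rw0]
7. ~r, w0   [~&-rule on 6 (branches; this branch)]
Accessibility: w0Rw0
Branch closes: r and ~r both at w0.
All branches of the negation close; one closing branch shown above.

Valid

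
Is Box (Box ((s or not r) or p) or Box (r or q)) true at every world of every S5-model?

Tableau for the negation not Box (Box ((s or not r) or p) or Box (r or q)):
1. not Box (Box ((s or not r) or p) or Box (r or q)), w0
2. not (Box ((s or not r) or p) or Box (r or q)), w1
3. not Box ((s or not r) or p), w1
4. not Box (r or q), w1
5. not ((s or not r) or p), w2
6. not (s or not r), w2
7. not p, w2
8. not s, w2
9. r, w2
10. not (r or q), w3
11. not r, w3
12. not q, w3
Accessibility: w0Rw0, w0Rw1, w0Rw2, w0Rw3, w1Rw0, w1Rw1, w1Rw2, w1Rw3, w2Rw0, w2Rw1, w2Rw2, w2Rw3, w3Rw0, w3Rw1, w3Rw2, w3Rw3
The negation has an open branch (countermodel exists).

No, not valid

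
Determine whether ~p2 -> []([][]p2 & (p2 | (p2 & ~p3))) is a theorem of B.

Not valid

Tableau for the negation ~(~p2 -> []([][]p2 & (p2 | (p2 & ~p3)))):
1. ~(~p2 -> []([][]p2 & (p2 | (p2 & ~p3)))), w0
2. ~p2, w0
3. ~[]([][]p2 & (p2 | (p2 & ~p3))), w0
4. ~([][]p2 & (p2 | (p2 & ~p3))), w1
5. ~(p2 | (p2 & ~p3)), w1
6. ~p2, w1
7. ~(p2 & ~p3), w1
8. p3, w1
Accessibility: w0Rw0, w0Rw1, w1Rw0, w1Rw1
The negation has an open branch (countermodel exists).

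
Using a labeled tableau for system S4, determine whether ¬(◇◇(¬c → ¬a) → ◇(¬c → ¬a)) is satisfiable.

No, unsatisfiable

1. ¬(◇◇(¬c → ¬a) → ◇(¬c → ¬a)), 0
2. ◇◇(¬c → ¬a), 0
3. ¬◇(¬c → ¬a), 0
4. ¬(¬c → ¬a), 0
5. ¬c, 0
6. a, 0
7. ◇(¬c → ¬a), 1
8. ¬(¬c → ¬a), 1
9. ¬c, 1
10. a, 1
11. ¬c → ¬a, 2
12. ¬(¬c → ¬a), 2
13. ¬c, 2
14. a, 2
15. ¬a, 2
Accessibility: 0R0, 0R1, 0R2, 1R1, 1R2, 2R2
Branch closes: a and ¬a both at 2.
Every branch closes; the branch above is one of them.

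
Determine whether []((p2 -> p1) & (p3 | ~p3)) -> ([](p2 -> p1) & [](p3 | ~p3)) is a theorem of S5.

Valid in S5

Tableau for the negation ~([]((p2 -> p1) & (p3 | ~p3)) -> ([](p2 -> p1) & [](p3 | ~p3))):
1. ~([]((p2 -> p1) & (p3 | ~p3)) -> ([](p2 -> p1) & [](p3 | ~p3))), 0
2. []((p2 -> p1) & (p3 | ~p3)), 0
3. ~([](p2 -> p1) & [](p3 | ~p3)), 0
4. (p2 -> p1) & (p3 | ~p3), 0
5. p2 -> p1, 0
6. p3 | ~p3, 0
7. ~[](p2 -> p1), 0
8. p1, 0
9. ~p3, 0
10. ~(p2 -> p1), 1
11. p2, 1
12. ~p1, 1
13. (p2 -> p1) & (p3 | ~p3), 1
14. p2 -> p1, 1
15. p3 | ~p3, 1
16. p1, 1
Accessibility: 0R0, 0R1, 1R0, 1R1
Branch closes: p1 and ~p1 both at 1.
All branches of the negation close; one closing branch shown above.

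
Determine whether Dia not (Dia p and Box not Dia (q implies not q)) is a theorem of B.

Tableau for the negation not Dia not (Dia p and Box not Dia (q implies not q)):
1. not Dia not (Dia p and Box not Dia (q implies not q)), w0
2. Dia p and Box not Dia (q implies not q), w0
3. Dia p, w0
4. Box not Dia (q implies not q), w0
5. not Dia (q implies not q), w0
6. not (q implies not q), w0
7. q, w0
8. p, w1
9. Dia p and Box not Dia (q implies not q), w1
10. Dia p, w1
11. Box not Dia (q implies not q), w1
12. not Dia (q implies not q), w1
13. not (q implies not q), w1
14. q, w1
15. p, w2
16. not Dia (q implies not q), w2
17. not (q implies not q), w2
18. q, w2
Accessibility: w0Rw0, w0Rw1, w1Rw0, w1Rw1, w1Rw2, w2Rw1, w2Rw2
The negation has an open branch (countermodel exists).

Not valid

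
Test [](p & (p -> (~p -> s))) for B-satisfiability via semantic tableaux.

1. [](p & (p -> (~p -> s))), u
2. p & (p -> (~p -> s)), u   [[]-rule on 1 via uRu]
3. p, u   [&-rule on 2]
4. p -> (~p -> s), u   [&-rule on 2]
5. ~p -> s, u   [->-rule on 4 (branches; this branch)]
6. s, u   [->-rule on 5 (branches; this branch)]
Accessibility: uRu

Satisfiable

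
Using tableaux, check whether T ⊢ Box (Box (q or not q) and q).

Not valid

Tableau for the negation not Box (Box (q or not q) and q):
1. not Box (Box (q or not q) and q), u
2. not (Box (q or not q) and q), v
3. not q, v
Accessibility: uRu, uRv, vRv
The negation has an open branch (countermodel exists).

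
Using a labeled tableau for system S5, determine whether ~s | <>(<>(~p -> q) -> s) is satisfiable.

1. ~s | <>(<>(~p -> q) -> s), w0
2. <>(<>(~p -> q) -> s), w0   [|-rule on 1 (branches; this branch)]
3. <>(~p -> q) -> s, w1   [<>-rule on 2: fresh world w1, w0Rw1]
4. s, w1   [->-rule on 3 (branches; this branch)]
Accessibility: w0Rw0, w0Rw1, w1Rw0, w1Rw1

Satisfiable (open branch found)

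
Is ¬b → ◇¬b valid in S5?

Tableau for the negation ¬(¬b → ◇¬b):
1. ¬(¬b → ◇¬b), u
2. ¬b, u   [¬→-rule on 1]
3. ¬◇¬b, u   [¬→-rule on 1]
4. b, u   [¬◇-rule on 3 via uRu]
Accessibility: uRu
Branch closes: b and ¬b both at u.
All branches of the negation close; one closing branch shown above.

Valid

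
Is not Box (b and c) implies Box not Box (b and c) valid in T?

Tableau for the negation not (not Box (b and c) implies Box not Box (b and c)):
1. not (not Box (b and c) implies Box not Box (b and c)), 0
2. not Box (b and c), 0
3. not Box not Box (b and c), 0
4. not (b and c), 1
5. not c, 1
6. Box (b and c), 2
7. b and c, 2
8. b, 2
9. c, 2
Accessibility: 0R0, 0R1, 0R2, 1R1, 2R2
The negation has an open branch (countermodel exists).

Invalid (countermodel exists)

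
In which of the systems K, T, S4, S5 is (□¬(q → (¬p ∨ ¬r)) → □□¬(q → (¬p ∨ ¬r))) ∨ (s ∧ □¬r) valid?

T-tableau for the negation ¬((□¬(q → (¬p ∨ ¬r)) → □□¬(q → (¬p ∨ ¬r))) ∨ (s ∧ □¬r)):
1. ¬((□¬(q → (¬p ∨ ¬r)) → □□¬(q → (¬p ∨ ¬r))) ∨ (s ∧ □¬r)), 0
2. ¬(□¬(q → (¬p ∨ ¬r)) → □□¬(q → (¬p ∨ ¬r))), 0
3. ¬(s ∧ □¬r), 0
4. □¬(q → (¬p ∨ ¬r)), 0
5. ¬□□¬(q → (¬p ∨ ¬r)), 0
6. ¬(q → (¬p ∨ ¬r)), 0
7. q, 0
8. ¬(¬p ∨ ¬r), 0
9. p, 0
10. r, 0
11. ¬□¬r, 0
12. ¬□¬(q → (¬p ∨ ¬r)), 1
13. ¬(q → (¬p ∨ ¬r)), 1
14. q, 1
15. ¬(¬p ∨ ¬r), 1
16. p, 1
17. r, 1
18. r, 2
19. ¬(q → (¬p ∨ ¬r)), 2
20. q, 2
21. ¬(¬p ∨ ¬r), 2
22. p, 2
23. q → (¬p ∨ ¬r), 3
24. ¬p ∨ ¬r, 3
25. ¬r, 3
Accessibility: 0R0, 0R1, 0R2, 1R1, 1R3, 2R2, 3R3
Complete open branch: countermodel on a T-frame, so not valid in T, nor in K (the same frame is also a K-frame).
S4-tableau for the negation ¬((□¬(q → (¬p ∨ ¬r)) → □□¬(q → (¬p ∨ ¬r))) ∨ (s ∧ □¬r)):
1. ¬((□¬(q → (¬p ∨ ¬r)) → □□¬(q → (¬p ∨ ¬r))) ∨ (s ∧ □¬r)), 0
2. ¬(□¬(q → (¬p ∨ ¬r)) → □□¬(q → (¬p ∨ ¬r))), 0
3. ¬(s ∧ □¬r), 0
4. □¬(q → (¬p ∨ ¬r)), 0
5. ¬□□¬(q → (¬p ∨ ¬r)), 0
6. ¬(q → (¬p ∨ ¬r)), 0
7. q, 0
8. ¬(¬p ∨ ¬r), 0
9. p, 0
10. r, 0
11. ¬□¬r, 0
12. ¬□¬(q → (¬p ∨ ¬r)), 1
13. ¬(q → (¬p ∨ ¬r)), 1
14. q, 1
15. ¬(¬p ∨ ¬r), 1
16. p, 1
17. r, 1
18. r, 2
19. ¬(q → (¬p ∨ ¬r)), 2
20. q, 2
21. ¬(¬p ∨ ¬r), 2
22. p, 2
23. q → (¬p ∨ ¬r), 3
24. ¬(q → (¬p ∨ ¬r)), 3
25. q, 3
26. ¬(¬p ∨ ¬r), 3
27. p, 3
28. r, 3
29. ¬p ∨ ¬r, 3
30. ¬r, 3
Accessibility: 0R0, 0R1, 0R2, 0R3, 1R1, 1R3, 2R2, 3R3
Branch closes: r and ¬r both at 3.
Every branch closes (one shown): valid in S4, hence also in S5 (every theorem of S4 is a theorem of S5).

S4, S5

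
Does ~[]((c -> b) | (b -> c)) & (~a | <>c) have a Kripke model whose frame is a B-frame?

1. ~[]((c -> b) | (b -> c)) & (~a | <>c), u
2. ~[]((c -> b) | (b -> c)), u   [&-rule on 1]
3. ~a | <>c, u   [&-rule on 1]
4. <>c, u   [|-rule on 3 (branches; this branch)]
5. ~((c -> b) | (b -> c)), v   [~[]-rule on 2: fresh world v, uRv]
6. ~(c -> b), v   [~|-rule on 5]
7. ~(b -> c), v   [~|-rule on 5]
8. c, v   [~->-rule on 6]
9. ~b, v   [~->-rule on 6]
10. b, v   [~->-rule on 7]
11. ~c, v   [~->-rule on 7]
Accessibility: uRu, uRv, vRu, vRv
Branch closes: b and ~b both at v.
All branches of the tableau close; one closing branch shown above.

Unsatisfiable (every branch closes)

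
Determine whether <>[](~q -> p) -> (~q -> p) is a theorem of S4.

Not valid

Tableau for the negation ~(<>[](~q -> p) -> (~q -> p)):
1. ~(<>[](~q -> p) -> (~q -> p)), 0
2. <>[](~q -> p), 0
3. ~(~q -> p), 0
4. ~q, 0
5. ~p, 0
6. [](~q -> p), 1
7. ~q -> p, 1
8. p, 1
Accessibility: 0R0, 0R1, 1R1
The negation has an open branch (countermodel exists).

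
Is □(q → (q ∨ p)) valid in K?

Tableau for the negation ¬□(q → (q ∨ p)):
1. ¬□(q → (q ∨ p)), u
2. ¬(q → (q ∨ p)), v
3. q, v
4. ¬(q ∨ p), v
5. ¬q, v
6. ¬p, v
Accessibility: uRv
Branch closes: q and ¬q both at v.
Every branch of the negation's tableau closes; the branch above is one of them.

Valid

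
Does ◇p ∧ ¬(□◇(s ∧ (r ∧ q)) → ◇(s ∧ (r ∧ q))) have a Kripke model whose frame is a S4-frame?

Unsatisfiable (every branch closes)

1. ◇p ∧ ¬(□◇(s ∧ (r ∧ q)) → ◇(s ∧ (r ∧ q))), u
2. ◇p, u
3. ¬(□◇(s ∧ (r ∧ q)) → ◇(s ∧ (r ∧ q))), u
4. □◇(s ∧ (r ∧ q)), u
5. ¬◇(s ∧ (r ∧ q)), u
6. ◇(s ∧ (r ∧ q)), u
7. ¬(s ∧ (r ∧ q)), u
8. ¬(r ∧ q), u
9. ¬q, u
10. p, v
11. ◇(s ∧ (r ∧ q)), v
12. ¬(s ∧ (r ∧ q)), v
13. ¬(r ∧ q), v
14. ¬q, v
15. s ∧ (r ∧ q), w
16. s, w
17. r ∧ q, w
18. r, w
19. q, w
20. ◇(s ∧ (r ∧ q)), w
21. ¬(s ∧ (r ∧ q)), w
22. ¬(r ∧ q), w
23. ¬q, w
Accessibility: uRu, uRv, uRw, vRv, wRw
Branch closes: q and ¬q both at w.
Every branch closes; the branch above is one of them.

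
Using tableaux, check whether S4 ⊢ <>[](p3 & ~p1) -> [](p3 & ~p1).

Tableau for the negation ~(<>[](p3 & ~p1) -> [](p3 & ~p1)):
1. ~(<>[](p3 & ~p1) -> [](p3 & ~p1)), w0
2. <>[](p3 & ~p1), w0
3. ~[](p3 & ~p1), w0
4. [](p3 & ~p1), w1
5. p3 & ~p1, w1
6. p3, w1
7. ~p1, w1
8. ~(p3 & ~p1), w2
9. p1, w2
Accessibility: w0Rw0, w0Rw1, w0Rw2, w1Rw1, w2Rw2
The negation has an open branch (countermodel exists).

Invalid (countermodel exists)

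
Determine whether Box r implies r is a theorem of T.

Tableau for the negation not (Box r implies r):
1. not (Box r implies r), 0
2. Box r, 0   [neg-implies-rule on 1]
3. not r, 0   [neg-implies-rule on 1]
4. r, 0   [Box-rule on 2 via 0R0]
Accessibility: 0R0
Branch closes: r and not r both at 0.
All branches of the negation close; one closing branch shown above.

Valid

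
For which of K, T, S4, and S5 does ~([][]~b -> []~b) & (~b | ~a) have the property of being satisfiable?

K-tableau for the formula:
1. ~([][]~b -> []~b) & (~b | ~a), u
2. ~([][]~b -> []~b), u   [&-rule on 1]
3. ~b | ~a, u   [&-rule on 1]
4. [][]~b, u   [~->-rule on 2]
5. ~[]~b, u   [~->-rule on 2]
6. ~a, u   [|-rule on 3 (branches; this branch)]
7. b, v   [~[]-rule on 5: fresh world v, uRv]
8. []~b, v   [[]-rule on 4 via uRv]
Accessibility: uRv
Complete open branch: satisfiable in K.
T-tableau for the formula:
1. ~([][]~b -> []~b) & (~b | ~a), u
2. ~([][]~b -> []~b), u   [&-rule on 1]
3. ~b | ~a, u   [&-rule on 1]
4. [][]~b, u   [~->-rule on 2]
5. ~[]~b, u   [~->-rule on 2]
6. []~b, u   [[]-rule on 4 via uRu]
7. ~b, u   [[]-rule on 6 via uRu]
8. ~a, u   [|-rule on 3 (branches; this branch)]
9. b, v   [~[]-rule on 5: fresh world v, uRv]
10. []~b, v   [[]-rule on 4 via uRv]
11. ~b, v   [[]-rule on 6 via uRv]
Accessibility: uRu, uRv, vRv
Branch closes: b and ~b both at v.
Every branch closes (one shown): unsatisfiable in T, hence also in S4, S5 (every S4/S5-frame is a T-frame).

K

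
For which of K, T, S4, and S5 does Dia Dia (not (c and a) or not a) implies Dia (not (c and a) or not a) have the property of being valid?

S4-tableau for the negation not (Dia Dia (not (c and a) or not a) implies Dia (not (c and a) or not a)):
1. not (Dia Dia (not (c and a) or not a) implies Dia (not (c and a) or not a)), 0
2. Dia Dia (not (c and a) or not a), 0
3. not Dia (not (c and a) or not a), 0
4. not (not (c and a) or not a), 0
5. c and a, 0
6. a, 0
7. c, 0
8. Dia (not (c and a) or not a), 1
9. not (not (c and a) or not a), 1
10. c and a, 1
11. a, 1
12. c, 1
13. not (c and a) or not a, 2
14. not (not (c and a) or not a), 2
15. c and a, 2
16. a, 2
17. c, 2
18. not (c and a), 2
19. not a, 2
Accessibility: 0R0, 0R1, 0R2, 1R1, 1R2, 2R2
Branch closes: a and not a both at 2.
Every branch closes (one shown): valid in S4, hence also in S5 (every theorem of S4 is a theorem of S5).
T-tableau for the negation not (Dia Dia (not (c and a) or not a) implies Dia (not (c and a) or not a)):
1. not (Dia Dia (not (c and a) or not a) implies Dia (not (c and a) or not a)), 0
2. Dia Dia (not (c and a) or not a), 0
3. not Dia (not (c and a) or not a), 0
4. not (not (c and a) or not a), 0
5. c and a, 0
6. a, 0
7. c, 0
8. Dia (not (c and a) or not a), 1
9. not (not (c and a) or not a), 1
10. c and a, 1
11. a, 1
12. c, 1
13. not (c and a) or not a, 2
14. not a, 2
Accessibility: 0R0, 0R1, 1R1, 1R2, 2R2
Complete open branch: countermodel on a T-frame, so not valid in T, nor in K (the same frame is also a K-frame).

S4, S5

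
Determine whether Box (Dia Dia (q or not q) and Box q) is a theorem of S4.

Tableau for the negation not Box (Dia Dia (q or not q) and Box q):
1. not Box (Dia Dia (q or not q) and Box q), u
2. not (Dia Dia (q or not q) and Box q), v   [neg-Box-rule on 1: fresh world v, uRv]
3. not Box q, v   [neg-and-rule on 2 (branches; this branch)]
4. not q, w   [neg-Box-rule on 3: fresh world w, vRw]
Accessibility: uRu, uRv, uRw, vRv, vRw, wRw
The negation has an open branch (countermodel exists).

Not valid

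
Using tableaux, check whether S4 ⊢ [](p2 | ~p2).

Tableau for the negation ~[](p2 | ~p2):
1. ~[](p2 | ~p2), 0
2. ~(p2 | ~p2), 1
3. ~p2, 1
4. p2, 1
Accessibility: 0R0, 0R1, 1R1
Branch closes: p2 and ~p2 both at 1.
All branches of the negation close; one closing branch shown above.

Valid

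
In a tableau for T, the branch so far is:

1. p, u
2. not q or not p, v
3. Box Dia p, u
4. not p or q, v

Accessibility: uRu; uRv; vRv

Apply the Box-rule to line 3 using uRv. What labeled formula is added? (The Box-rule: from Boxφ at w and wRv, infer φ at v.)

Dia p, v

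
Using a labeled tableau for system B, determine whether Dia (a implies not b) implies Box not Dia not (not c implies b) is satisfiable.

Satisfiable (open branch found)

1. Dia (a implies not b) implies Box not Dia not (not c implies b), w0
2. Box not Dia not (not c implies b), w0
3. not Dia not (not c implies b), w0
4. not c implies b, w0
5. b, w0
Accessibility: w0Rw0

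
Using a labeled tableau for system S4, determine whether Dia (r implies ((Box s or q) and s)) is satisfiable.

Satisfiable

1. Dia (r implies ((Box s or q) and s)), 0
2. r implies ((Box s or q) and s), 1
3. (Box s or q) and s, 1
4. Box s or q, 1
5. s, 1
6. q, 1
Accessibility: 0R0, 0R1, 1R1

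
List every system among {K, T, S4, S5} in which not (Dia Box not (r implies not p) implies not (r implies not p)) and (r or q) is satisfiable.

S5-tableau for the formula:
1. not (Dia Box not (r implies not p) implies not (r implies not p)) and (r or q), 0
2. not (Dia Box not (r implies not p) implies not (r implies not p)), 0
3. r or q, 0
4. Dia Box not (r implies not p), 0
5. r implies not p, 0
6. q, 0
7. not p, 0
8. Box not (r implies not p), 1
9. not (r implies not p), 0
10. r, 0
11. p, 0
Accessibility: 0R0, 0R1, 1R0, 1R1
Branch closes: p and not p both at 0.
Every branch closes (one shown): unsatisfiable in S5.
S4-tableau for the formula:
1. not (Dia Box not (r implies not p) implies not (r implies not p)) and (r or q), 0
2. not (Dia Box not (r implies not p) implies not (r implies not p)), 0
3. r or q, 0
4. Dia Box not (r implies not p), 0
5. r implies not p, 0
6. q, 0
7. not p, 0
8. Box not (r implies not p), 1
9. not (r implies not p), 1
10. r, 1
11. p, 1
Accessibility: 0R0, 0R1, 1R1
Complete open branch: satisfiable in S4, hence also in K, T (this S4-model is also a K-model and a T-model).

K, T, S4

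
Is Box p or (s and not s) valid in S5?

Not valid

Tableau for the negation not (Box p or (s and not s)):
1. not (Box p or (s and not s)), 0
2. not Box p, 0   [neg-or-rule on 1]
3. not (s and not s), 0   [neg-or-rule on 1]
4. s, 0   [neg-and-rule on 3 (branches; this branch)]
5. not p, 1   [neg-Box-rule on 2: fresh world 1, 0R1]
Accessibility: 0R0, 0R1, 1R0, 1R1
The negation has an open branch (countermodel exists).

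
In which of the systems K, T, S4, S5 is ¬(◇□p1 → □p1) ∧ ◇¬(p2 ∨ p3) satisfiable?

S4-tableau for the formula:
1. ¬(◇□p1 → □p1) ∧ ◇¬(p2 ∨ p3), 0
2. ¬(◇□p1 → □p1), 0
3. ◇¬(p2 ∨ p3), 0
4. ◇□p1, 0
5. ¬□p1, 0
6. ¬(p2 ∨ p3), 1
7. ¬p2, 1
8. ¬p3, 1
9. □p1, 2
10. p1, 2
11. ¬p1, 3
Accessibility: 0R0, 0R1, 0R2, 0R3, 1R1, 2R2, 3R3
Complete open branch: satisfiable in S4, hence also in K, T (this S4-model is also a K-model and a T-model).
S5-tableau for the formula:
1. ¬(◇□p1 → □p1) ∧ ◇¬(p2 ∨ p3), 0
2. ¬(◇□p1 → □p1), 0
3. ◇¬(p2 ∨ p3), 0
4. ◇□p1, 0
5. ¬□p1, 0
6. ¬(p2 ∨ p3), 1
7. ¬p2, 1
8. ¬p3, 1
9. □p1, 2
10. p1, 0
11. p1, 1
12. p1, 2
13. ¬p1, 3
14. p1, 3
Accessibility: 0R0, 0R1, 0R2, 0R3, 1R0, 1R1, 1R2, 1R3, 2R0, 2R1, 2R2, 2R3, 3R0, 3R1, 3R2, 3R3
Branch closes: p1 and ¬p1 both at 3.
Every branch closes (one shown): unsatisfiable in S5.

K, T, S4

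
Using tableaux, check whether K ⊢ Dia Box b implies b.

Not valid

Tableau for the negation not (Dia Box b implies b):
1. not (Dia Box b implies b), u
2. Dia Box b, u
3. not b, u
4. Box b, v
Accessibility: uRv
The negation has an open branch (countermodel exists).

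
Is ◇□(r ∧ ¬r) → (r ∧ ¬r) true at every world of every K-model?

Invalid (countermodel exists)

Tableau for the negation ¬(◇□(r ∧ ¬r) → (r ∧ ¬r)):
1. ¬(◇□(r ∧ ¬r) → (r ∧ ¬r)), w0
2. ◇□(r ∧ ¬r), w0
3. ¬(r ∧ ¬r), w0
4. r, w0
5. □(r ∧ ¬r), w1
Accessibility: w0Rw1
The negation has an open branch (countermodel exists).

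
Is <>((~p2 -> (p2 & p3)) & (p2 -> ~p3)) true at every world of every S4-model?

Invalid (countermodel exists)

Tableau for the negation ~<>((~p2 -> (p2 & p3)) & (p2 -> ~p3)):
1. ~<>((~p2 -> (p2 & p3)) & (p2 -> ~p3)), w0
2. ~((~p2 -> (p2 & p3)) & (p2 -> ~p3)), w0
3. ~(p2 -> ~p3), w0
4. p2, w0
5. p3, w0
Accessibility: w0Rw0
The negation has an open branch (countermodel exists).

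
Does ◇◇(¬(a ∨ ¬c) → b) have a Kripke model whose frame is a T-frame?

Yes, satisfiable

1. ◇◇(¬(a ∨ ¬c) → b), u
2. ◇(¬(a ∨ ¬c) → b), v
3. ¬(a ∨ ¬c) → b, w
4. b, w
Accessibility: uRu, uRv, vRv, vRw, wRw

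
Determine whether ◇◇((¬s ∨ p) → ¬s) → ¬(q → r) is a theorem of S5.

Tableau for the negation ¬(◇◇((¬s ∨ p) → ¬s) → ¬(q → r)):
1. ¬(◇◇((¬s ∨ p) → ¬s) → ¬(q → r)), u
2. ◇◇((¬s ∨ p) → ¬s), u
3. q → r, u
4. r, u
5. ◇((¬s ∨ p) → ¬s), v
6. (¬s ∨ p) → ¬s, w
7. ¬s, w
Accessibility: uRu, uRv, uRw, vRu, vRv, vRw, wRu, wRv, wRw
The negation has an open branch (countermodel exists).

Not valid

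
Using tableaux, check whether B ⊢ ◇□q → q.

Valid

Tableau for the negation ¬(◇□q → q):
1. ¬(◇□q → q), w0
2. ◇□q, w0
3. ¬q, w0
4. □q, w1
5. q, w0
Accessibility: w0Rw0, w0Rw1, w1Rw0, w1Rw1
Branch closes: q and ¬q both at w0.
Every branch of the negation's tableau closes; the branch above is one of them.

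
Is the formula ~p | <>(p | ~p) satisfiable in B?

Yes, satisfiable

1. ~p | <>(p | ~p), u
2. <>(p | ~p), u   [|-rule on 1 (branches; this branch)]
3. p | ~p, v   [<>-rule on 2: fresh world v, uRv]
4. ~p, v   [|-rule on 3 (branches; this branch)]
Accessibility: uRu, uRv, vRu, vRv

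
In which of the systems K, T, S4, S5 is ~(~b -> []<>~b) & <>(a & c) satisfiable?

K, T, S4

S5-tableau for the formula:
1. ~(~b -> []<>~b) & <>(a & c), 0
2. ~(~b -> []<>~b), 0
3. <>(a & c), 0
4. ~b, 0
5. ~[]<>~b, 0
6. a & c, 1
7. a, 1
8. c, 1
9. ~<>~b, 2
10. b, 0
Accessibility: 0R0, 0R1, 0R2, 1R0, 1R1, 1R2, 2R0, 2R1, 2R2
Branch closes: b and ~b both at 0.
Every branch closes (one shown): unsatisfiable in S5.
S4-tableau for the formula:
1. ~(~b -> []<>~b) & <>(a & c), 0
2. ~(~b -> []<>~b), 0
3. <>(a & c), 0
4. ~b, 0
5. ~[]<>~b, 0
6. a & c, 1
7. a, 1
8. c, 1
9. ~<>~b, 2
10. b, 2
Accessibility: 0R0, 0R1, 0R2, 1R1, 2R2
Complete open branch: satisfiable in S4, hence also in K, T (this S4-model is also a K-model and a T-model).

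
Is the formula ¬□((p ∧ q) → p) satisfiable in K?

1. ¬□((p ∧ q) → p), w0
2. ¬((p ∧ q) → p), w1   [¬□-rule on 1: fresh world w1, w0Rw1]
3. p ∧ q, w1   [¬→-rule on 2]
4. ¬p, w1   [¬→-rule on 2]
5. p, w1   [∧-rule on 3]
6. q, w1   [∧-rule on 3]
Accessibility: w0Rw1
Branch closes: p and ¬p both at w1.
All branches of the tableau close; one closing branch shown above.

Unsatisfiable (every branch closes)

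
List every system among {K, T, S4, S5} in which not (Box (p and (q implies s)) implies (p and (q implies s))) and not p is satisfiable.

K

T-tableau for the formula:
1. not (Box (p and (q implies s)) implies (p and (q implies s))) and not p, w0
2. not (Box (p and (q implies s)) implies (p and (q implies s))), w0
3. not p, w0
4. Box (p and (q implies s)), w0
5. not (p and (q implies s)), w0
6. p and (q implies s), w0
7. p, w0
8. q implies s, w0
Accessibility: w0Rw0
Branch closes: p and not p both at w0.
Every branch closes (one shown): unsatisfiable in T, hence also in S4, S5 (every S4/S5-frame is a T-frame).
K-tableau for the formula:
1. not (Box (p and (q implies s)) implies (p and (q implies s))) and not p, w0
2. not (Box (p and (q implies s)) implies (p and (q implies s))), w0
3. not p, w0
4. Box (p and (q implies s)), w0
5. not (p and (q implies s)), w0
6. not (q implies s), w0
7. q, w0
8. not s, w0
Complete open branch: satisfiable in K.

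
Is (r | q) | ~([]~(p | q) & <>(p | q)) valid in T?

Tableau for the negation ~((r | q) | ~([]~(p | q) & <>(p | q))):
1. ~((r | q) | ~([]~(p | q) & <>(p | q))), w0
2. ~(r | q), w0   [~|-rule on 1]
3. []~(p | q) & <>(p | q), w0   [~|-rule on 1]
4. ~r, w0   [~|-rule on 2]
5. ~q, w0   [~|-rule on 2]
6. []~(p | q), w0   [&-rule on 3]
7. <>(p | q), w0   [&-rule on 3]
8. ~(p | q), w0   [[]-rule on 6 via w0Rw0]
9. ~p, w0   [~|-rule on 8]
10. p | q, w1   [<>-rule on 7: fresh world w1, w0Rw1]
11. ~(p | q), w1   [[]-rule on 6 via w0Rw1]
12. ~p, w1   [~|-rule on 11]
13. ~q, w1   [~|-rule on 11]
14. q, w1   [|-rule on 10 (branches; this branch)]
Accessibility: w0Rw0, w0Rw1, w1Rw1
Branch closes: q and ~q both at w1.
All branches of the negation close; one closing branch shown above.

Valid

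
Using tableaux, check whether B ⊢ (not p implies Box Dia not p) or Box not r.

Tableau for the negation not ((not p implies Box Dia not p) or Box not r):
1. not ((not p implies Box Dia not p) or Box not r), w0
2. not (not p implies Box Dia not p), w0   [neg-or-rule on 1]
3. not Box not r, w0   [neg-or-rule on 1]
4. not p, w0   [neg-implies-rule on 2]
5. not Box Dia not p, w0   [neg-implies-rule on 2]
6. r, w1   [neg-Box-rule on 3: fresh world w1, w0Rw1]
7. not Dia not p, w2   [neg-Box-rule on 5: fresh world w2, w0Rw2]
8. p, w0   [neg-Dia-rule on 7 via w2Rw0]
Accessibility: w0Rw0, w0Rw1, w0Rw2, w1Rw0, w1Rw1, w2Rw0, w2Rw2
Branch closes: p and not p both at w0.
All branches of the negation close; one closing branch shown above.

Yes, valid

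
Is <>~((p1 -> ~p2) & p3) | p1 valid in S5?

Tableau for the negation ~(<>~((p1 -> ~p2) & p3) | p1):
1. ~(<>~((p1 -> ~p2) & p3) | p1), 0
2. ~<>~((p1 -> ~p2) & p3), 0   [~|-rule on 1]
3. ~p1, 0   [~|-rule on 1]
4. (p1 -> ~p2) & p3, 0   [~<>-rule on 2 via 0R0]
5. p1 -> ~p2, 0   [&-rule on 4]
6. p3, 0   [&-rule on 4]
7. ~p2, 0   [->-rule on 5 (branches; this branch)]
Accessibility: 0R0
The negation has an open branch (countermodel exists).

No, not valid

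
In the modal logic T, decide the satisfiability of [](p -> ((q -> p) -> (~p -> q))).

1. [](p -> ((q -> p) -> (~p -> q))), 0
2. p -> ((q -> p) -> (~p -> q)), 0   [[]-rule on 1 via 0R0]
3. (q -> p) -> (~p -> q), 0   [->-rule on 2 (branches; this branch)]
4. ~p -> q, 0   [->-rule on 3 (branches; this branch)]
5. q, 0   [->-rule on 4 (branches; this branch)]
Accessibility: 0R0

Satisfiable (open branch found)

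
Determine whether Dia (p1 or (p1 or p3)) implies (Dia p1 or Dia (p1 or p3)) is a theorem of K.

Yes, valid

Tableau for the negation not (Dia (p1 or (p1 or p3)) implies (Dia p1 or Dia (p1 or p3))):
1. not (Dia (p1 or (p1 or p3)) implies (Dia p1 or Dia (p1 or p3))), 0
2. Dia (p1 or (p1 or p3)), 0
3. not (Dia p1 or Dia (p1 or p3)), 0
4. not Dia p1, 0
5. not Dia (p1 or p3), 0
6. p1 or (p1 or p3), 1
7. not p1, 1
8. not (p1 or p3), 1
9. not p3, 1
10. p1 or p3, 1
11. p3, 1
Accessibility: 0R1
Branch closes: p3 and not p3 both at 1.
All branches of the negation close; one closing branch shown above.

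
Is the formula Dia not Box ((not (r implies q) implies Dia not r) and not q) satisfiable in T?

Satisfiable

1. Dia not Box ((not (r implies q) implies Dia not r) and not q), 0
2. not Box ((not (r implies q) implies Dia not r) and not q), 1
3. not ((not (r implies q) implies Dia not r) and not q), 2
4. q, 2
Accessibility: 0R0, 0R1, 1R1, 1R2, 2R2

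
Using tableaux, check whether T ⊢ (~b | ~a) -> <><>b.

Tableau for the negation ~((~b | ~a) -> <><>b):
1. ~((~b | ~a) -> <><>b), u
2. ~b | ~a, u   [~->-rule on 1]
3. ~<><>b, u   [~->-rule on 1]
4. ~<>b, u   [~<>-rule on 3 via uRu]
5. ~b, u   [~<>-rule on 4 via uRu]
6. ~a, u   [|-rule on 2 (branches; this branch)]
Accessibility: uRu
The negation has an open branch (countermodel exists).

Not valid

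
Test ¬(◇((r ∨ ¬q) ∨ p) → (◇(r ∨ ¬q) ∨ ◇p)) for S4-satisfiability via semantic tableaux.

Unsatisfiable (every branch closes)

1. ¬(◇((r ∨ ¬q) ∨ p) → (◇(r ∨ ¬q) ∨ ◇p)), u
2. ◇((r ∨ ¬q) ∨ p), u
3. ¬(◇(r ∨ ¬q) ∨ ◇p), u
4. ¬◇(r ∨ ¬q), u
5. ¬◇p, u
6. ¬(r ∨ ¬q), u
7. ¬r, u
8. q, u
9. ¬p, u
10. (r ∨ ¬q) ∨ p, v
11. ¬(r ∨ ¬q), v
12. ¬r, v
13. q, v
14. ¬p, v
15. r ∨ ¬q, v
16. ¬q, v
Accessibility: uRu, uRv, vRv
Branch closes: q and ¬q both at v.
(One branch shown.) All branches close.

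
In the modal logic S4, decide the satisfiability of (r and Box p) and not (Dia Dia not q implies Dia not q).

1. (r and Box p) and not (Dia Dia not q implies Dia not q), u
2. r and Box p, u   [and-rule on 1]
3. not (Dia Dia not q implies Dia not q), u   [and-rule on 1]
4. r, u   [and-rule on 2]
5. Box p, u   [and-rule on 2]
6. Dia Dia not q, u   [neg-implies-rule on 3]
7. not Dia not q, u   [neg-implies-rule on 3]
8. p, u   [Box-rule on 5 via uRu]
9. q, u   [neg-Dia-rule on 7 via uRu]
10. Dia not q, v   [Dia-rule on 6: fresh world v, uRv]
11. p, v   [Box-rule on 5 via uRv]
12. q, v   [neg-Dia-rule on 7 via uRv]
13. not q, w   [Dia-rule on 10: fresh world w, vRw]
14. p, w   [Box-rule on 5 via uRw]
15. q, w   [neg-Dia-rule on 7 via uRw]
Accessibility: uRu, uRv, uRw, vRv, vRw, wRw
Branch closes: q and not q both at w.
Every branch closes; the branch above is one of them.

Unsatisfiable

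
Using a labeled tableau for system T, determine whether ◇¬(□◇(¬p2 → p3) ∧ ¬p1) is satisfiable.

1. ◇¬(□◇(¬p2 → p3) ∧ ¬p1), u
2. ¬(□◇(¬p2 → p3) ∧ ¬p1), v
3. p1, v
Accessibility: uRu, uRv, vRv

Satisfiable (open branch found)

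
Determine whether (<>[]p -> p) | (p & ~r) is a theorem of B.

Valid in B

Tableau for the negation ~((<>[]p -> p) | (p & ~r)):
1. ~((<>[]p -> p) | (p & ~r)), w0
2. ~(<>[]p -> p), w0
3. ~(p & ~r), w0
4. <>[]p, w0
5. ~p, w0
6. r, w0
7. []p, w1
8. p, w0
Accessibility: w0Rw0, w0Rw1, w1Rw0, w1Rw1
Branch closes: p and ~p both at w0.
All branches of the negation close; one closing branch shown above.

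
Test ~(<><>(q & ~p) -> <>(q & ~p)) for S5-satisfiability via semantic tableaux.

Unsatisfiable (every branch closes)

1. ~(<><>(q & ~p) -> <>(q & ~p)), u
2. <><>(q & ~p), u   [~->-rule on 1]
3. ~<>(q & ~p), u   [~->-rule on 1]
4. ~(q & ~p), u   [~<>-rule on 3 via uRu]
5. p, u   [~&-rule on 4 (branches; this branch)]
6. <>(q & ~p), v   [<>-rule on 2: fresh world v, uRv]
7. ~(q & ~p), v   [~<>-rule on 3 via uRv]
8. p, v   [~&-rule on 7 (branches; this branch)]
9. q & ~p, w   [<>-rule on 6: fresh world w, vRw]
10. q, w   [&-rule on 9]
11. ~p, w   [&-rule on 9]
12. ~(q & ~p), w   [~<>-rule on 3 via uRw]
13. p, w   [~&-rule on 12 (branches; this branch)]
Accessibility: uRu, uRv, uRw, vRu, vRv, vRw, wRu, wRv, wRw
Branch closes: p and ~p both at w.
Every branch closes; the branch above is one of them.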